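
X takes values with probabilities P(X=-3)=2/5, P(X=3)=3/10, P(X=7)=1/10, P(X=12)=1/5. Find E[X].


E[X] = sum(x * P(x))
= -3*2/5 + 3*3/10 + 7*1/10 + 12*1/5
= 14/5

14/5


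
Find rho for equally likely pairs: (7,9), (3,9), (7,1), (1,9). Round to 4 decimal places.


Cov(X,Y) = -5.0000, Var(X) = 6.7500, Var(Y) = 12.0000
rho = Cov/(sqrt(VarX)*sqrt(VarY)) = -0.5556

-0.5556


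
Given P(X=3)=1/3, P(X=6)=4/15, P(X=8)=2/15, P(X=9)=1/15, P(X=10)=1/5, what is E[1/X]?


E[1/X] = sum(g(x)*P(x))
= 1/3*1/3 + 1/6*4/15 + 1/8*2/15 + 1/9*1/15 + 1/10*1/5
= 539/2700

539/2700


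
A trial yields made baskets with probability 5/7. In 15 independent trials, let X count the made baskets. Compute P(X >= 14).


P(X>=14) = P(X=14) + P(X=15)
= 183105468750/4747561509943 + 30517578125/4747561509943
= 30517578125/678223072849

30517578125/678223072849


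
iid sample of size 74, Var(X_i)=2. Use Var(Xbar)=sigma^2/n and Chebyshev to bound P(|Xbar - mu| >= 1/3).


Var(Xbar) = Var(X)/n = 2/74
Chebyshev: P(|Xbar-mu| >= 1/3) <= Var(Xbar)/(1/3)^2 = (1/37)/(1/9) = 9/37

9/37


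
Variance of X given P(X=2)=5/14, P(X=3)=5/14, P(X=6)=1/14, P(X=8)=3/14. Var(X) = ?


E[X] = 55/14, E[X^2] = 293/14
Var(X) = E[X^2] - (E[X])^2 = 293/14 - (55/14)^2 = 1077/196

1077/196


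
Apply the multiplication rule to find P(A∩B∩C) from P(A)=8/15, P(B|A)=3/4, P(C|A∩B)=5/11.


P(A∩B∩C) = P(A) * P(B|A) * P(C|A∩B)
= 8/15 * 3/4 * 5/11
= 2/5 * 5/11 = 2/11

2/11


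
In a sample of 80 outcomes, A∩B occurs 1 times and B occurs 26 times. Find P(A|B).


P(A|B) = P(A∩B)/P(B) = (1/80)/(26/80) = 1/26

1/26


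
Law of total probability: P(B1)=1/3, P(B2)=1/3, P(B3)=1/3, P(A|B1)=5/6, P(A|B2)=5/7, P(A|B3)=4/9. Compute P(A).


P(A) = P(A|B1)P(B1) + P(A|B2)P(B2) + P(A|B3)P(B3)
= 5/6*1/3 + 5/7*1/3 + 4/9*1/3
= 5/18 + 5/21 + 4/27 = 251/378

251/378


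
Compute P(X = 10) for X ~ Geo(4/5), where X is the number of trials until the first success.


P(X=10) = (1-p)^9 * p = (1/5)^9 * 4/5
= 1/1953125 * 4/5 = 4/9765625

4/9765625


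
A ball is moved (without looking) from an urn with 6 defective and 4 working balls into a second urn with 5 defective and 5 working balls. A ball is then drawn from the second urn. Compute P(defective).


P(transfer defective) = 6/10 = 3/5; P(transfer working) = 2/5
If defective transferred: Urn II has 6 defective of 11, so P(defective|defective moved) = 6/11
If working transferred: Urn II has 5 defective of 11, so P(defective|working moved) = 5/11
By total probability: P(defective) = 3/5*6/11 + 2/5*5/11 = 28/55

28/55


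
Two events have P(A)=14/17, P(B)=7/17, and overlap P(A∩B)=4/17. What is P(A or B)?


P(A∪B) = P(A) + P(B) - P(A∩B)
= 14/17 + 7/17 - 4/17 = 1

1


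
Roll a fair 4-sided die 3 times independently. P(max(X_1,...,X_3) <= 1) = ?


P(max <= 1) = P(all X_i <= 1) = (P(X_1 <= 1))^3
= (1/4)^3 = 1/64

1/64


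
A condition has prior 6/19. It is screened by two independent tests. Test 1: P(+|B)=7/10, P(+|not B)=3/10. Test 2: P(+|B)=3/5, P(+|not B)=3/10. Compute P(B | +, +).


After test 1: P(+) = 7/10*6/19 + 3/10*13/19 = 81/190
P(B|+) = (21/95)/(81/190) = 14/27
After test 2 (use post1 as new prior): P(+) = 3/5*14/27 + 3/10*13/27 = 41/90
P(B|+,+) = (14/45)/(41/90) = 28/41

28/41


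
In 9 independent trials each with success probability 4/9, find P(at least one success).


P(at least one) = 1 - P(none)
P(none) = (1 - 4/9)^9 = (5/9)^9 = 1953125/387420489
P(at least one) = 1 - 1953125/387420489 = 385467364/387420489

385467364/387420489


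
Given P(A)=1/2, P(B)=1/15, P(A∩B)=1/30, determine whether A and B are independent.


P(A)*P(B) = 1/2*1/15 = 1/30
P(A∩B) = 1/30, which equals P(A)P(B), so independent

Yes, A and B are independent


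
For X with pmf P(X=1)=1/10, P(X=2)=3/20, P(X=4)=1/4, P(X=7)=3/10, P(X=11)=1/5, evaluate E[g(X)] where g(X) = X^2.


E[X^2] = sum(g(x)*P(x))
= 1*1/10 + 4*3/20 + 16*1/4 + 49*3/10 + 121*1/5
= 218/5

218/5


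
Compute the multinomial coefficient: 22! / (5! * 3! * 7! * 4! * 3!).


22! = 1124000727777607680000
Denominator: 5!=120 * 3!=6 * 7!=5040 * 4!=24 * 3!=6
Coefficient = 1124000727777607680000 / 522547200 = 2151003254400

2151003254400


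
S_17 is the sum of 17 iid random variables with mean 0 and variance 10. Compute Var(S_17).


By independence, Var(S_n) = n*Var(X_1) = 17*10 = 170

170


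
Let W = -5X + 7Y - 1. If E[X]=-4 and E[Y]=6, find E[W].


E[-5X + 7Y - 1] = -5*E[X] + 7*E[Y] - 1
= (-5)*(-4) + (7)*(6) + (-1)
= 20 + 42 - 1 = 61

61


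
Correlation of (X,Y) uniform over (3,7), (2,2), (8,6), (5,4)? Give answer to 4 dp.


Cov(X,Y) = 1.8750, Var(X) = 5.2500, Var(Y) = 3.6875
rho = Cov/(sqrt(VarX)*sqrt(VarY)) = 0.4261

0.4261


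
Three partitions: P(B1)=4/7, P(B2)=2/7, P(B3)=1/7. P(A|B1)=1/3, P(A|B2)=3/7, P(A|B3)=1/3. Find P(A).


P(A) = P(A|B1)P(B1) + P(A|B2)P(B2) + P(A|B3)P(B3)
= 1/3*4/7 + 3/7*2/7 + 1/3*1/7
= 4/21 + 6/49 + 1/21 = 53/147

53/147


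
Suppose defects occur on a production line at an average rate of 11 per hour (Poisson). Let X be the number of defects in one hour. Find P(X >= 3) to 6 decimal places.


P(X>=3) = 1 - P(X<=2) = 1 - (e^(-11)*11^0/0! + e^(-11)*11^1/1! + e^(-11)*11^2/2!)
≈ 1 - (0.0000167017 + 0.0001837187 + 0.0010104529)
= 1 - 0.0012108733 = 0.9987891267
≈ 0.998789

0.998789


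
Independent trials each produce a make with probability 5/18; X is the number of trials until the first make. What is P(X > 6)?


P(X > 6) = P(first 6 trials all fail) = (1-p)^6 = (13/18)^6 = 4826809/34012224

4826809/34012224


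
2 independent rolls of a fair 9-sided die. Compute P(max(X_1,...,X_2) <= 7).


P(max <= 7) = P(all X_i <= 7) = (P(X_1 <= 7))^2
= (7/9)^2 = 49/81

49/81


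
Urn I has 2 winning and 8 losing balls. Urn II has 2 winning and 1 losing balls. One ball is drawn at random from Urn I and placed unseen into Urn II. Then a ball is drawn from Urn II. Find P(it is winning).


P(transfer winning) = 2/10 = 1/5; P(transfer losing) = 4/5
If winning transferred: Urn II has 3 winning of 4, so P(winning|winning moved) = 3/4
If losing transferred: Urn II has 2 winning of 4, so P(winning|losing moved) = 1/2
By total probability: P(winning) = 1/5*3/4 + 4/5*1/2 = 11/20

11/20


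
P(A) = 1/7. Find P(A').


P(A') = 1 - P(A) = 1 - 1/7 = 6/7

6/7


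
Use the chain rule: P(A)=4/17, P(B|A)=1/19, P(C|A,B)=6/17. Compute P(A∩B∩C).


P(A∩B∩C) = P(A) * P(B|A) * P(C|A∩B)
= 4/17 * 1/19 * 6/17
= 4/323 * 6/17 = 24/5491

24/5491


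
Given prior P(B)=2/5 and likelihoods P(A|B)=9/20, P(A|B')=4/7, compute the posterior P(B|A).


P(A) = P(A|B)P(B) + P(A|B')P(B') = 9/20*2/5 + 4/7*3/5 = 183/350
P(B|A) = P(A|B)P(B)/P(A) = (9/50)/(183/350) = 21/61

21/61


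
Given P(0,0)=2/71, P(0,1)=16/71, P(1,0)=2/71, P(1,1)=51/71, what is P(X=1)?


P(X=1) = P(1,0)+P(1,1) = 2/71 + 51/71 = 53/71

53/71


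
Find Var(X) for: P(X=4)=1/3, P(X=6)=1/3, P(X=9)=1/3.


E[X] = 19/3, E[X^2] = 133/3
Var(X) = E[X^2] - (E[X])^2 = 133/3 - (19/3)^2 = 38/9

38/9


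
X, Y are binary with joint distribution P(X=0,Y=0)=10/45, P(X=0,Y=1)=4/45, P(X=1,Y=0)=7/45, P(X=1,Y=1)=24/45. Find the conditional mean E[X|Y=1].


P(Y=1) = 28/45
E[X|Y=1] = (0*4 + 1*24)/28 = 24/28 = 6/7

6/7


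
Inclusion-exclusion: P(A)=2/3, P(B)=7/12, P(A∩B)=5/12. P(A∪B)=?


P(A∪B) = P(A) + P(B) - P(A∩B)
= 2/3 + 7/12 - 5/12 = 5/6

5/6


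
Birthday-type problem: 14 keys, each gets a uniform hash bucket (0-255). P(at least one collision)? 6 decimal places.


P(all different) = prod((256-i)/256 for i=0..13) = 0.696361
P(at least one match) = 1 - 0.696361 = 0.303639

0.303639


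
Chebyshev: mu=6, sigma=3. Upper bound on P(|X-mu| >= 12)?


k = 12/3 = 4
Chebyshev: P(|X-mu| >= k*sigma) <= 1/k^2 = 1/4^2 = 1/16

1/16


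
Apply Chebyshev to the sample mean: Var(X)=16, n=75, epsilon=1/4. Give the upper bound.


Var(Xbar) = Var(X)/n = 16/75
Chebyshev: P(|Xbar-mu| >= 1/4) <= Var(Xbar)/(1/4)^2 = (16/75)/(1/16) = 256/75
Bound exceeds 1, so trivial bound: 1

1


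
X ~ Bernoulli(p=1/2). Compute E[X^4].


For Bernoulli: X in {0,1}
E[X^4] = 0^4*(1-1/2) + 1^4*1/2 = 1/2

1/2


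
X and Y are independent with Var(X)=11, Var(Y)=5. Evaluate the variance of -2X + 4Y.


Independence => Cov(X,Y)=0
Var(-2X + 4Y) = (-2)^2*Var(X) + 4^2*Var(Y)
= 4*11 + 16*5 = 124

124


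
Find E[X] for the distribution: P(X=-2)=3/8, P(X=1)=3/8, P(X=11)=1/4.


E[X] = sum(x * P(x))
= -2*3/8 + 1*3/8 + 11*1/4
= 19/8

19/8


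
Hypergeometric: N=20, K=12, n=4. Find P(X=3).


P(X=3) = C(12,3)*C(8,1) / C(20,4)
= 220*8 / 4845
= 1760/4845 = 352/969

352/969


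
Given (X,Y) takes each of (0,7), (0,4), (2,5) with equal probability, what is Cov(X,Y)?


E[X]=2/3, E[Y]=16/3, E[XY]=10/3
Cov(X,Y) = E[XY] - E[X]E[Y] = 10/3 - 2/3*16/3 = -2/9

-2/9


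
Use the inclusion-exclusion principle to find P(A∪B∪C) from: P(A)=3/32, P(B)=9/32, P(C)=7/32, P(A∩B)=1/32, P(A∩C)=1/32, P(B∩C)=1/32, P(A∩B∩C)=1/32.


P(A∪B∪C) = P(A)+P(B)+P(C) - P(AB)-P(AC)-P(BC) + P(ABC)
= 3/32+9/32+7/32 - 1/32-1/32-1/32 + 1/32
= 17/32

17/32


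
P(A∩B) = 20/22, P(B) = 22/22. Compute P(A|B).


P(A|B) = P(A∩B)/P(B) = (20/22)/(22/22) = 20/22 = 10/11

10/11


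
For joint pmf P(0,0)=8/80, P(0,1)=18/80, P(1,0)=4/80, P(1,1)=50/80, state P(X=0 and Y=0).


Read from table: P(X=0, Y=0) = 8/80 = 1/10

1/10


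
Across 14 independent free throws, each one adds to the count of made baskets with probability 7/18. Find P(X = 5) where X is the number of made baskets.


P(X=5) = C(14,5) * p^5 * (1-p)^9
= 2002 * 16807/1889568 * 2357947691/198359290368
= 39669656869479637/187406683791040512

39669656869479637/187406683791040512


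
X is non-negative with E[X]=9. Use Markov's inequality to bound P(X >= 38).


Markov: P(X >= a) <= E[X]/a
P(X >= 38) <= 9/38

9/38


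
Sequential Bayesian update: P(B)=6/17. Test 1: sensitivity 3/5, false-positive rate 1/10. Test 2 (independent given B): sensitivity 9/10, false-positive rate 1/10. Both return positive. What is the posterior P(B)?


After test 1: P(+) = 3/5*6/17 + 1/10*11/17 = 47/170
P(B|+) = (18/85)/(47/170) = 36/47
After test 2 (use post1 as new prior): P(+) = 9/10*36/47 + 1/10*11/47 = 67/94
P(B|+,+) = (162/235)/(67/94) = 324/335

324/335


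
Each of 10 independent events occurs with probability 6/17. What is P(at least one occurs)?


P(at least one) = 1 - P(none)
P(none) = (1 - 6/17)^10 = (11/17)^10 = 25937424601/2015993900449
P(at least one) = 1 - 25937424601/2015993900449 = 1990056475848/2015993900449

1990056475848/2015993900449


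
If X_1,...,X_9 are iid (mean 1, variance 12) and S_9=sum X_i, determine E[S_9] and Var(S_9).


E[S_n] = n*mu = 9*1 = 9
Var(S_n) = n*sigma^2 = 9*12 = 108

E[S_9]=9, Var(S_9)=108


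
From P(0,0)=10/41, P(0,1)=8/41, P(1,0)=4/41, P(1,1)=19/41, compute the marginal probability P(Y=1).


P(Y=1) = P(0,1)+P(1,1) = 8/41 + 19/41 = 27/41

27/41


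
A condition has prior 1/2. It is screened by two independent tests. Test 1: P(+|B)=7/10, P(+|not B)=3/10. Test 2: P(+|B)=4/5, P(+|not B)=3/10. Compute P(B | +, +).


After test 1: P(+) = 7/10*1/2 + 3/10*1/2 = 1/2
P(B|+) = (7/20)/(1/2) = 7/10
After test 2 (use post1 as new prior): P(+) = 4/5*7/10 + 3/10*3/10 = 13/20
P(B|+,+) = (14/25)/(13/20) = 56/65

56/65


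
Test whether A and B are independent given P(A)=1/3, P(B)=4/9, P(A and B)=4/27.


P(A)*P(B) = 1/3*4/9 = 4/27
P(A∩B) = 4/27, which equals P(A)P(B), so independent

Yes, A and B are independent


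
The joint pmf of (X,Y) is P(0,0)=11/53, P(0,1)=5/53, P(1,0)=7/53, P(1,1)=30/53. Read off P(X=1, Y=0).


Read from table: P(X=1, Y=0) = 7/53

7/53


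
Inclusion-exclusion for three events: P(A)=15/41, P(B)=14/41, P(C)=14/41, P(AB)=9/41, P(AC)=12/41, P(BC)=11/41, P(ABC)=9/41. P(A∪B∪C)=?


P(A∪B∪C) = P(A)+P(B)+P(C) - P(AB)-P(AC)-P(BC) + P(ABC)
= 15/41+14/41+14/41 - 9/41-12/41-11/41 + 9/41
= 20/41

20/41


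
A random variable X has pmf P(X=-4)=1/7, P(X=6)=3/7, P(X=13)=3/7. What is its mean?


E[X] = sum(x * P(x))
= -4*1/7 + 6*3/7 + 13*3/7
= 53/7

53/7


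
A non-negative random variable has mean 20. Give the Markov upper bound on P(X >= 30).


Markov: P(X >= a) <= E[X]/a
P(X >= 30) <= 20/30 = 2/3

2/3


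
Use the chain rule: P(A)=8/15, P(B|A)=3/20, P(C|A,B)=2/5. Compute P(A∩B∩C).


P(A∩B∩C) = P(A) * P(B|A) * P(C|A∩B)
= 8/15 * 3/20 * 2/5
= 2/25 * 2/5 = 4/125

4/125


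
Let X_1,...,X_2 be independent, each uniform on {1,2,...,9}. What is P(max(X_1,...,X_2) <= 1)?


P(max <= 1) = P(all X_i <= 1) = (P(X_1 <= 1))^2
= (1/9)^2 = 1/81

1/81


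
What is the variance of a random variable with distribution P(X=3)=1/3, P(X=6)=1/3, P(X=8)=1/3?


E[X] = 17/3, E[X^2] = 109/3
Var(X) = E[X^2] - (E[X])^2 = 109/3 - (17/3)^2 = 38/9

38/9


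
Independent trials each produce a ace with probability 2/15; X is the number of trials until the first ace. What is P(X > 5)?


P(X > 5) = P(first 5 trials all fail) = (1-p)^5 = (13/15)^5 = 371293/759375

371293/759375


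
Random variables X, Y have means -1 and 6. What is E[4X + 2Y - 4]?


E[4X + 2Y - 4] = 4*E[X] + 2*E[Y] - 4
= (4)*(-1) + (2)*(6) + (-4)
= -4 + 12 - 4 = 4

4


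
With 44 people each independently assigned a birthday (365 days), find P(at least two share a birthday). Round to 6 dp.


P(all different) = prod((365-i)/365 for i=0..43) = 0.067115
P(at least one match) = 1 - 0.067115 = 0.932885

0.932885


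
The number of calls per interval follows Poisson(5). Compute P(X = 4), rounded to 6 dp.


P(X=4) = e^(-5) * 5^4 / 4!
≈ 0.006737946999 * 625 / 24
≈ 0.175467

0.175467


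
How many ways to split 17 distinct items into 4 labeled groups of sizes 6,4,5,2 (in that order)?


17! = 355687428096000
Denominator: 6!=720 * 4!=24 * 5!=120 * 2!=2
Coefficient = 355687428096000 / 4147200 = 85765680

85765680


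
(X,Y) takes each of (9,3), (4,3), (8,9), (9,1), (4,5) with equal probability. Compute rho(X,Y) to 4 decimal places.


Cov(X,Y) = -0.5600, Var(X) = 5.3600, Var(Y) = 7.3600
rho = Cov/(sqrt(VarX)*sqrt(VarY)) = -0.0892

-0.0892


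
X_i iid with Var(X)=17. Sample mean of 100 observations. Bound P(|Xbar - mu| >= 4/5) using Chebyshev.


Var(Xbar) = Var(X)/n = 17/100
Chebyshev: P(|Xbar-mu| >= 4/5) <= Var(Xbar)/(4/5)^2 = (17/100)/(16/25) = 17/64

17/64


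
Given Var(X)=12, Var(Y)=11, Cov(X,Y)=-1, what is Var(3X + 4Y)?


Var(3X + 4Y) = 3^2*Var(X) + 4^2*Var(Y) + 2*3*4*Cov(X,Y)
= 9*12 + 16*11 + 24*(-1)
= 108 + 176 - 24 = 260

260


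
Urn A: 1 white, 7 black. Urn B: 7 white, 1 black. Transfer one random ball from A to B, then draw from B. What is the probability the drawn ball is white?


P(transfer white) = 1/8; P(transfer black) = 7/8
If white transferred: Urn II has 8 white of 9, so P(white|white moved) = 8/9
If black transferred: Urn II has 7 white of 9, so P(white|black moved) = 7/9
By total probability: P(white) = 1/8*8/9 + 7/8*7/9 = 19/24

19/24


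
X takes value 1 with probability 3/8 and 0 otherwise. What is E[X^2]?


For Bernoulli: X in {0,1}
E[X^2] = 0^2*(1-3/8) + 1^2*3/8 = 3/8

3/8


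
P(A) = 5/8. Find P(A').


P(A') = 1 - P(A) = 1 - 5/8 = 3/8

3/8


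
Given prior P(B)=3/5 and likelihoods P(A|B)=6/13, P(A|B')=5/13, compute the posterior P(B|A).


P(A) = P(A|B)P(B) + P(A|B')P(B') = 6/13*3/5 + 5/13*2/5 = 28/65
P(B|A) = P(A|B)P(B)/P(A) = (18/65)/(28/65) = 9/14

9/14


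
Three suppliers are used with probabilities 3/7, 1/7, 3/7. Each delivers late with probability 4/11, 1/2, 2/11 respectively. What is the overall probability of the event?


P(A) = P(A|B1)P(B1) + P(A|B2)P(B2) + P(A|B3)P(B3)
= 4/11*3/7 + 1/2*1/7 + 2/11*3/7
= 12/77 + 1/14 + 6/77 = 47/154

47/154


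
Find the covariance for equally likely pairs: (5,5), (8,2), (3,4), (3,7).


E[X]=19/4, E[Y]=9/2, E[XY]=37/2
Cov(X,Y) = E[XY] - E[X]E[Y] = 37/2 - 19/4*9/2 = -23/8

-23/8


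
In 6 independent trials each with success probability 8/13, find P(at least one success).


P(at least one) = 1 - P(none)
P(none) = (1 - 8/13)^6 = (5/13)^6 = 15625/4826809
P(at least one) = 1 - 15625/4826809 = 4811184/4826809

4811184/4826809


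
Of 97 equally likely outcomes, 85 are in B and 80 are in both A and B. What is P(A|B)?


P(A|B) = P(A∩B)/P(B) = (80/97)/(85/97) = 80/85 = 16/17

16/17


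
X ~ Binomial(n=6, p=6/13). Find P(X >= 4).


P(X>=4) = P(X=4) + P(X=5) + P(X=6)
= 952560/4826809 + 326592/4826809 + 46656/4826809
= 1325808/4826809

1325808/4826809


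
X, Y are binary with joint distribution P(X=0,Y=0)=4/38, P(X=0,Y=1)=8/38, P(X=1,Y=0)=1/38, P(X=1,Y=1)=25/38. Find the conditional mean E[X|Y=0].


P(Y=0) = 5/38
E[X|Y=0] = (0*4 + 1*1)/5 = 1/5

1/5


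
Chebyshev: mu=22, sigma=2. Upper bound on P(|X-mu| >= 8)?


k = 8/2 = 4
Chebyshev: P(|X-mu| >= k*sigma) <= 1/k^2 = 1/4^2 = 1/16

1/16


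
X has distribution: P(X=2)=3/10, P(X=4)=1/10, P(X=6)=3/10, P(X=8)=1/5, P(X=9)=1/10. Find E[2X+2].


E[2X+2] = sum(g(x)*P(x))
= 6*3/10 + 10*1/10 + 14*3/10 + 18*1/5 + 20*1/10
= 63/5

63/5


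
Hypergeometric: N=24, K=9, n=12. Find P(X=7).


P(X=7) = C(9,7)*C(15,5) / C(24,12)
= 36*3003 / 2704156
= 108108/2704156 = 297/7429

297/7429


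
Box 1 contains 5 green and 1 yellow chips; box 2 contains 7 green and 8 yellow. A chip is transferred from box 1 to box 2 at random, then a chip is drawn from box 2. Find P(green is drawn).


P(transfer green) = 5/6; P(transfer yellow) = 1/6
If green transferred: Urn II has 8 green of 16, so P(green|green moved) = 1/2
If yellow transferred: Urn II has 7 green of 16, so P(green|yellow moved) = 7/16
By total probability: P(green) = 5/6*1/2 + 1/6*7/16 = 47/96

47/96


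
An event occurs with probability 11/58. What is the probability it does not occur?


P(A') = 1 - P(A) = 1 - 11/58 = 47/58

47/58


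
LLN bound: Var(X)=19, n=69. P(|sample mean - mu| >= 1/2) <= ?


Var(Xbar) = Var(X)/n = 19/69
Chebyshev: P(|Xbar-mu| >= 1/2) <= Var(Xbar)/(1/2)^2 = (19/69)/(1/4) = 76/69
Bound exceeds 1, so trivial bound: 1

1


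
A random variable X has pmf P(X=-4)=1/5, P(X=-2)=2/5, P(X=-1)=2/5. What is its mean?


E[X] = sum(x * P(x))
= -4*1/5 - 2*2/5 - 1*2/5
= -2

-2


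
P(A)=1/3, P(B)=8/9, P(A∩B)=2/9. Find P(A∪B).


P(A∪B) = P(A) + P(B) - P(A∩B)
= 1/3 + 8/9 - 2/9 = 1

1


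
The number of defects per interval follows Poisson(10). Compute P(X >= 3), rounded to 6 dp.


P(X>=3) = 1 - P(X<=2) = 1 - (e^(-10)*10^0/0! + e^(-10)*10^1/1! + e^(-10)*10^2/2!)
≈ 1 - (0.0000453999 + 0.0004539993 + 0.0022699965)
= 1 - 0.0027693957 = 0.9972306043
≈ 0.997231

0.997231


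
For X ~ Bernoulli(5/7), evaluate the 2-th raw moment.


For Bernoulli: X in {0,1}
E[X^2] = 0^2*(1-5/7) + 1^2*5/7 = 5/7

5/7


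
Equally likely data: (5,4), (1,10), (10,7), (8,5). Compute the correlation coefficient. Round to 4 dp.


Cov(X,Y) = -4.0000, Var(X) = 11.5000, Var(Y) = 5.2500
rho = Cov/(sqrt(VarX)*sqrt(VarY)) = -0.5148

-0.5148


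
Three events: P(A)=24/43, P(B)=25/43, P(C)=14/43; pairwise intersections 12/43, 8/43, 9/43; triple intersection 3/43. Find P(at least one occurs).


P(A∪B∪C) = P(A)+P(B)+P(C) - P(AB)-P(AC)-P(BC) + P(ABC)
= 24/43+25/43+14/43 - 12/43-8/43-9/43 + 3/43
= 37/43

37/43


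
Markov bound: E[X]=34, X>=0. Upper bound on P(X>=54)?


Markov: P(X >= a) <= E[X]/a
P(X >= 54) <= 34/54 = 17/27

17/27


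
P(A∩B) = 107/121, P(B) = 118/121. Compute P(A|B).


P(A|B) = P(A∩B)/P(B) = (107/121)/(118/121) = 107/118

107/118


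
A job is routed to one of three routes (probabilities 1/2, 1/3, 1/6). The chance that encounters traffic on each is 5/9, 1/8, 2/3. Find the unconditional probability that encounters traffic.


P(A) = P(A|B1)P(B1) + P(A|B2)P(B2) + P(A|B3)P(B3)
= 5/9*1/2 + 1/8*1/3 + 2/3*1/6
= 5/18 + 1/24 + 1/9 = 31/72

31/72


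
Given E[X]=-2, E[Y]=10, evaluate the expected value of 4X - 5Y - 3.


E[4X - 5Y - 3] = 4*E[X] - 5*E[Y] - 3
= (4)*(-2) + (-5)*(10) + (-3)
= -8 - 50 - 3 = -61

-61


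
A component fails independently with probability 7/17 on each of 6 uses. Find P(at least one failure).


P(at least one) = 1 - P(none)
P(none) = (1 - 7/17)^6 = (10/17)^6 = 1000000/24137569
P(at least one) = 1 - 1000000/24137569 = 23137569/24137569

23137569/24137569


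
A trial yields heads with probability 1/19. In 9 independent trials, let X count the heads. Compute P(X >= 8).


P(X>=8) = P(X=8) + P(X=9)
= 162/322687697779 + 1/322687697779
= 163/322687697779

163/322687697779


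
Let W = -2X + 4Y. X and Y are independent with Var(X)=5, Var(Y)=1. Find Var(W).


Independence => Cov(X,Y)=0
Var(-2X + 4Y) = (-2)^2*Var(X) + 4^2*Var(Y)
= 4*5 + 16*1 = 36

36


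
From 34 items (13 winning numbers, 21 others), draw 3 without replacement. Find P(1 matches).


P(X=1) = C(13,1)*C(21,2) / C(34,3)
= 13*210 / 5984
= 2730/5984 = 1365/2992

1365/2992


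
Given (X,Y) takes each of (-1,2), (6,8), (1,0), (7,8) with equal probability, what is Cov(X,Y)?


E[X]=13/4, E[Y]=9/2, E[XY]=51/2
Cov(X,Y) = E[XY] - E[X]E[Y] = 51/2 - 13/4*9/2 = 87/8

87/8


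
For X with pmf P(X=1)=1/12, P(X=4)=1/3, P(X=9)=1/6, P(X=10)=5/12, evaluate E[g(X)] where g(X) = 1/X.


E[1/X] = sum(g(x)*P(x))
= 1*1/12 + 1/4*1/3 + 1/9*1/6 + 1/10*5/12
= 49/216

49/216


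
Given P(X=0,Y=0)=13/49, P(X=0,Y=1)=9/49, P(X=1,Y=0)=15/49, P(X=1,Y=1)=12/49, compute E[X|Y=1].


P(Y=1) = 21/49
E[X|Y=1] = (0*9 + 1*12)/21 = 12/21 = 4/7

4/7


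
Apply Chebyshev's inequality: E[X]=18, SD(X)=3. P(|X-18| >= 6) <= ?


k = 6/3 = 2
Chebyshev: P(|X-mu| >= k*sigma) <= 1/k^2 = 1/2^2 = 1/4

1/4


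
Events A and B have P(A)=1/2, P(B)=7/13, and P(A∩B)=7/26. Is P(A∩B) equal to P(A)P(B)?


P(A)*P(B) = 1/2*7/13 = 7/26
P(A∩B) = 7/26, which equals P(A)P(B), so independent

Yes, A and B are independent


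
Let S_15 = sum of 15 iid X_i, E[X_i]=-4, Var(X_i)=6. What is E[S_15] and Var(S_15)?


E[S_n] = n*mu = 15*-4 = -60
Var(S_n) = n*sigma^2 = 15*6 = 90

E[S_15]=-60, Var(S_15)=90


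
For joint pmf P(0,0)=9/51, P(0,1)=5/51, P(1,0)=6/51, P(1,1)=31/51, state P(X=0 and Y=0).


Read from table: P(X=0, Y=0) = 9/51 = 3/17

3/17


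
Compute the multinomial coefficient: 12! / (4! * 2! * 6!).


12! = 479001600
Denominator: 4!=24 * 2!=2 * 6!=720
Coefficient = 479001600 / 34560 = 13860

13860


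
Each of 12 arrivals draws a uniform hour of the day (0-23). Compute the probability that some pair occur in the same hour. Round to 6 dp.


P(all different) = prod((24-i)/24 for i=0..11) = 0.035468
P(at least one match) = 1 - 0.035468 = 0.964532

0.964532


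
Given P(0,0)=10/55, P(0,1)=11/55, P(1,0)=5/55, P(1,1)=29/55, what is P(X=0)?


P(X=0) = P(0,0)+P(0,1) = 10/55 + 11/55 = 21/55

21/55


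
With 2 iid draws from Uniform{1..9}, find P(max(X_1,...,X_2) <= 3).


P(max <= 3) = P(all X_i <= 3) = (P(X_1 <= 3))^2
= (3/9)^2 = (1/3)^2 = 1/9

1/9


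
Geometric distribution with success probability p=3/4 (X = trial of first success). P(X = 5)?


P(X=5) = (1-p)^4 * p = (1/4)^4 * 3/4
= 1/256 * 3/4 = 3/1024

3/1024


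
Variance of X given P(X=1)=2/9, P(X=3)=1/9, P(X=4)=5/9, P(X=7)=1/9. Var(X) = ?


E[X] = 32/9, E[X^2] = 140/9
Var(X) = E[X^2] - (E[X])^2 = 140/9 - (32/9)^2 = 236/81

236/81


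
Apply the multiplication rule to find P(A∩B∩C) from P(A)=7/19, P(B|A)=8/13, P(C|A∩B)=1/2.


P(A∩B∩C) = P(A) * P(B|A) * P(C|A∩B)
= 7/19 * 8/13 * 1/2
= 56/247 * 1/2 = 28/247

28/247


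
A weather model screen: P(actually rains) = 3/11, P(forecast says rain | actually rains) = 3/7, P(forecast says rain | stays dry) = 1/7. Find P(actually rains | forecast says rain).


P(A) = P(A|B)P(B) + P(A|B')P(B') = 3/7*3/11 + 1/7*8/11 = 17/77
P(B|A) = P(A|B)P(B)/P(A) = (9/77)/(17/77) = 9/17

9/17


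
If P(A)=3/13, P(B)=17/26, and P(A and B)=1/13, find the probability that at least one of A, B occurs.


P(A∪B) = P(A) + P(B) - P(A∩B)
= 3/13 + 17/26 - 1/13 = 21/26

21/26


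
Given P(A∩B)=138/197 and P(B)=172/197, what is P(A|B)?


P(A|B) = P(A∩B)/P(B) = (138/197)/(172/197) = 138/172 = 69/86

69/86


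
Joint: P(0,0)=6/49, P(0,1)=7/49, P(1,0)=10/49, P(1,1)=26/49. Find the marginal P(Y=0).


P(Y=0) = P(0,0)+P(1,0) = 6/49 + 10/49 = 16/49

16/49


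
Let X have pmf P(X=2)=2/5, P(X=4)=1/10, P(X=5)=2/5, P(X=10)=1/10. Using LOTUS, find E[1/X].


E[1/X] = sum(g(x)*P(x))
= 1/2*2/5 + 1/4*1/10 + 1/5*2/5 + 1/10*1/10
= 63/200

63/200


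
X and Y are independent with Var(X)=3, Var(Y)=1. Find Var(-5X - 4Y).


Independence => Cov(X,Y)=0
Var(-5X - 4Y) = (-5)^2*Var(X) + (-4)^2*Var(Y)
= 25*3 + 16*1 = 91

91


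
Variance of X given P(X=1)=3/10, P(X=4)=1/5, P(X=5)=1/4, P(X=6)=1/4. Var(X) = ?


E[X] = 77/20, E[X^2] = 75/4
Var(X) = E[X^2] - (E[X])^2 = 75/4 - (77/20)^2 = 1571/400

1571/400


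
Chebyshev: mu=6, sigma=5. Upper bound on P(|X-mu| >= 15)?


k = 15/5 = 3
Chebyshev: P(|X-mu| >= k*sigma) <= 1/k^2 = 1/3^2 = 1/9

1/9


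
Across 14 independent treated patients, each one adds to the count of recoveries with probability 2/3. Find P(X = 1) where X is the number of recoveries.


P(X=1) = C(14,1) * p^1 * (1-p)^13
= 14 * 2/3 * 1/1594323
= 28/4782969

28/4782969


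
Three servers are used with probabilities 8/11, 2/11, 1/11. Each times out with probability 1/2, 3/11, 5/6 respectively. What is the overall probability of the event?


P(A) = P(A|B1)P(B1) + P(A|B2)P(B2) + P(A|B3)P(B3)
= 1/2*8/11 + 3/11*2/11 + 5/6*1/11
= 4/11 + 6/121 + 5/66 = 355/726

355/726


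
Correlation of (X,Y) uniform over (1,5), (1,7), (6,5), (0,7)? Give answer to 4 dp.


Cov(X,Y) = -1.5000, Var(X) = 5.5000, Var(Y) = 1.0000
rho = Cov/(sqrt(VarX)*sqrt(VarY)) = -0.6396

-0.6396


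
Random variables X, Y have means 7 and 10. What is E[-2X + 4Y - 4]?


E[-2X + 4Y - 4] = -2*E[X] + 4*E[Y] - 4
= (-2)*(7) + (4)*(10) + (-4)
= -14 + 40 - 4 = 22

22


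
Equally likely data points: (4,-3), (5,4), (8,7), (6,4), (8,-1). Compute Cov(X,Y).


E[X]=31/5, E[Y]=11/5, E[XY]=16
Cov(X,Y) = E[XY] - E[X]E[Y] = 16 - 31/5*11/5 = 59/25

59/25


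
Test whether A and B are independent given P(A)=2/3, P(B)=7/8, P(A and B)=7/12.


P(A)*P(B) = 2/3*7/8 = 7/12
P(A∩B) = 7/12, which equals P(A)P(B), so independent

Yes, A and B are independent


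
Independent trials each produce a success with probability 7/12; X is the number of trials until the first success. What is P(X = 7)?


P(X=7) = (1-p)^6 * p = (5/12)^6 * 7/12
= 15625/2985984 * 7/12 = 109375/35831808

109375/35831808


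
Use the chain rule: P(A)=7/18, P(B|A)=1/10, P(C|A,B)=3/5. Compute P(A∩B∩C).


P(A∩B∩C) = P(A) * P(B|A) * P(C|A∩B)
= 7/18 * 1/10 * 3/5
= 7/180 * 3/5 = 7/300

7/300


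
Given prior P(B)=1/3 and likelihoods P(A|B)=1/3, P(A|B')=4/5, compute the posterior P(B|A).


P(A) = P(A|B)P(B) + P(A|B')P(B') = 1/3*1/3 + 4/5*2/3 = 29/45
P(B|A) = P(A|B)P(B)/P(A) = (1/9)/(29/45) = 5/29

5/29


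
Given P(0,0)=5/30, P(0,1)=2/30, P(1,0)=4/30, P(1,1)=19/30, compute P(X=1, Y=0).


Read from table: P(X=1, Y=0) = 4/30 = 2/15

2/15


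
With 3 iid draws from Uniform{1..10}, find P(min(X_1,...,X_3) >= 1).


P(min >= 1) = P(all X_i >= 1) = (P(X_1 >= 1))^3
= (10/10)^3 = 1^3 = 1

1


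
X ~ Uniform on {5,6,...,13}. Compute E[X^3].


E[X^3] = (1/9) * sum(x^3 for x=5..13)
= 8181/9 = 909

909


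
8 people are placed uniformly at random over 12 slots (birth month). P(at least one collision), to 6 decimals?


P(all different) = prod((12-i)/12 for i=0..7) = 0.046417
P(at least one match) = 1 - 0.046417 = 0.953583

0.953583


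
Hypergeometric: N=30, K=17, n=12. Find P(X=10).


P(X=10) = C(17,10)*C(13,2) / C(30,12)
= 19448*78 / 86493225
= 1516944/86493225 = 38896/2217775

38896/2217775


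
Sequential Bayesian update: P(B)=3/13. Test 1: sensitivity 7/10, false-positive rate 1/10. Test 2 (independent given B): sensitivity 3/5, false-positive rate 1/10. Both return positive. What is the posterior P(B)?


After test 1: P(+) = 7/10*3/13 + 1/10*10/13 = 31/130
P(B|+) = (21/130)/(31/130) = 21/31
After test 2 (use post1 as new prior): P(+) = 3/5*21/31 + 1/10*10/31 = 68/155
P(B|+,+) = (63/155)/(68/155) = 63/68

63/68


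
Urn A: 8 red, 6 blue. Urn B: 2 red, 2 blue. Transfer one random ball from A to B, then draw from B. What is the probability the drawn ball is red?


P(transfer red) = 8/14 = 4/7; P(transfer blue) = 3/7
If red transferred: Urn II has 3 red of 5, so P(red|red moved) = 3/5
If blue transferred: Urn II has 2 red of 5, so P(red|blue moved) = 2/5
By total probability: P(red) = 4/7*3/5 + 3/7*2/5 = 18/35

18/35


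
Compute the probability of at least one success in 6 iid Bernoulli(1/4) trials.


P(at least one) = 1 - P(none)
P(none) = (1 - 1/4)^6 = (3/4)^6 = 729/4096
P(at least one) = 1 - 729/4096 = 3367/4096

3367/4096


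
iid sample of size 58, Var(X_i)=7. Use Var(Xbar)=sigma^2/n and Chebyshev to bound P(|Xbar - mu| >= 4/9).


Var(Xbar) = Var(X)/n = 7/58
Chebyshev: P(|Xbar-mu| >= 4/9) <= Var(Xbar)/(4/9)^2 = (7/58)/(16/81) = 567/928

567/928


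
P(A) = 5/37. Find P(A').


P(A') = 1 - P(A) = 1 - 5/37 = 32/37

32/37


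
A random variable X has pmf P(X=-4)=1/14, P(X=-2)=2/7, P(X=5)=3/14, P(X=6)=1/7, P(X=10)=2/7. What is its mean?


E[X] = sum(x * P(x))
= -4*1/14 - 2*2/7 + 5*3/14 + 6*1/7 + 10*2/7
= 55/14

55/14


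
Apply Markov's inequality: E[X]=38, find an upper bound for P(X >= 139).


Markov: P(X >= a) <= E[X]/a
P(X >= 139) <= 38/139

38/139


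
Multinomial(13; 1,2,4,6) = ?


13! = 6227020800
Denominator: 1!=1 * 2!=2 * 4!=24 * 6!=720
Coefficient = 6227020800 / 34560 = 180180

180180


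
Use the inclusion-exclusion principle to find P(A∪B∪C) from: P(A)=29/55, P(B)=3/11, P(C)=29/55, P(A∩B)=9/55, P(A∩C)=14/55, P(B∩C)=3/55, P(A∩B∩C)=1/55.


P(A∪B∪C) = P(A)+P(B)+P(C) - P(AB)-P(AC)-P(BC) + P(ABC)
= 29/55+3/11+29/55 - 9/55-14/55-3/55 + 1/55
= 48/55

48/55


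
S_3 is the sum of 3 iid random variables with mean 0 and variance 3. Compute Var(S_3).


By independence, Var(S_n) = n*Var(X_1) = 3*3 = 9

9


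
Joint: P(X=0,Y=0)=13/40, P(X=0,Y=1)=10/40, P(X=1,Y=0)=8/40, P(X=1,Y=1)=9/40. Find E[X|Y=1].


P(Y=1) = 19/40
E[X|Y=1] = (0*10 + 1*9)/19 = 9/19

9/19


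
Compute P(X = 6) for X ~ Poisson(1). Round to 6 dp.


P(X=6) = e^(-1) * 1^6 / 6!
≈ 0.3678794412 * 1 / 720
≈ 0.000511

0.000511


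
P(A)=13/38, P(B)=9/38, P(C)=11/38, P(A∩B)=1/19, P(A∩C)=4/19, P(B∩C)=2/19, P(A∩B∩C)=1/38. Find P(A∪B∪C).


P(A∪B∪C) = P(A)+P(B)+P(C) - P(AB)-P(AC)-P(BC) + P(ABC)
= 13/38+9/38+11/38 - 1/19-4/19-2/19 + 1/38
= 10/19

10/19


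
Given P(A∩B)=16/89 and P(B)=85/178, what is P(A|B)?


P(A|B) = P(A∩B)/P(B) = (32/178)/(85/178) = 32/85

32/85


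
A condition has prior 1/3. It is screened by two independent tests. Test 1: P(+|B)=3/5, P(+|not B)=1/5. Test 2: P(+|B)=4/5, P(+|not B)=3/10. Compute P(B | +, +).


After test 1: P(+) = 3/5*1/3 + 1/5*2/3 = 1/3
P(B|+) = (1/5)/(1/3) = 3/5
After test 2 (use post1 as new prior): P(+) = 4/5*3/5 + 3/10*2/5 = 3/5
P(B|+,+) = (12/25)/(3/5) = 4/5

4/5


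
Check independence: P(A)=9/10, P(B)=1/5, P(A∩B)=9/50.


P(A)*P(B) = 9/10*1/5 = 9/50
P(A∩B) = 9/50, which equals P(A)P(B), so independent

Yes, A and B are independent


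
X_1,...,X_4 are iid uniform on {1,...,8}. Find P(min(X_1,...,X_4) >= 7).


P(min >= 7) = P(all X_i >= 7) = (P(X_1 >= 7))^4
= (2/8)^4 = (1/4)^4 = 1/256

1/256


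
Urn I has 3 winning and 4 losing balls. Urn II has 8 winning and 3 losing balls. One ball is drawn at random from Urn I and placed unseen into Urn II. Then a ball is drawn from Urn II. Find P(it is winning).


P(transfer winning) = 3/7; P(transfer losing) = 4/7
If winning transferred: Urn II has 9 winning of 12, so P(winning|winning moved) = 3/4
If losing transferred: Urn II has 8 winning of 12, so P(winning|losing moved) = 2/3
By total probability: P(winning) = 3/7*3/4 + 4/7*2/3 = 59/84

59/84


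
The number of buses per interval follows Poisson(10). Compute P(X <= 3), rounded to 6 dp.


P(X<=3) = e^(-10)*10^0/0! + e^(-10)*10^1/1! + e^(-10)*10^2/2! + e^(-10)*10^3/3!
≈ 0.0000453999 + 0.0004539993 + 0.0022699965 + 0.0075666550
= 0.0103360507
≈ 0.010336

0.010336


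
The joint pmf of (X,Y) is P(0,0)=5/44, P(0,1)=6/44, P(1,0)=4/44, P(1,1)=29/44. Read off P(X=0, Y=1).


Read from table: P(X=0, Y=1) = 6/44 = 3/22

3/22


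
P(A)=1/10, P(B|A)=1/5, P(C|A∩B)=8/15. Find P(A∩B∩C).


P(A∩B∩C) = P(A) * P(B|A) * P(C|A∩B)
= 1/10 * 1/5 * 8/15
= 1/50 * 8/15 = 4/375

4/375


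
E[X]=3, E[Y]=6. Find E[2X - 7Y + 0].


E[2X - 7Y + 0] = 2*E[X] - 7*E[Y] + 0
= (2)*(3) + (-7)*(6) + (0)
= 6 - 42 + 0 = -36

-36


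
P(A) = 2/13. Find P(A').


P(A') = 1 - P(A) = 1 - 2/13 = 11/13

11/13


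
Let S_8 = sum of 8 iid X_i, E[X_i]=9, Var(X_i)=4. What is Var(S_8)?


By independence, Var(S_n) = n*Var(X_1) = 8*4 = 32

32


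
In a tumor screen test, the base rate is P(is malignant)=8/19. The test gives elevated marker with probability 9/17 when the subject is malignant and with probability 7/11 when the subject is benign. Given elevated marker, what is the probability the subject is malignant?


P(A) = P(A|B)P(B) + P(A|B')P(B') = 9/17*8/19 + 7/11*11/19 = 191/323
P(B|A) = P(A|B)P(B)/P(A) = (72/323)/(191/323) = 72/191

72/191


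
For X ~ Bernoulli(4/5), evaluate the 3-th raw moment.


For Bernoulli: X in {0,1}
E[X^3] = 0^3*(1-4/5) + 1^3*4/5 = 4/5

4/5


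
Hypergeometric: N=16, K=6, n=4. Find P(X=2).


P(X=2) = C(6,2)*C(10,2) / C(16,4)
= 15*45 / 1820
= 675/1820 = 135/364

135/364


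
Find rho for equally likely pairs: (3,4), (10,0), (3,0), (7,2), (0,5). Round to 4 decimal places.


Cov(X,Y) = -4.9200, Var(X) = 12.2400, Var(Y) = 4.1600
rho = Cov/(sqrt(VarX)*sqrt(VarY)) = -0.6895

-0.6895


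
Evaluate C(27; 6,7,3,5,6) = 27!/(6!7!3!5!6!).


27! = 10888869450418352160768000000
Denominator: 6!=720 * 7!=5040 * 3!=6 * 5!=120 * 6!=720
Coefficient = 10888869450418352160768000000 / 1881169920000 = 5788349757590400

5788349757590400


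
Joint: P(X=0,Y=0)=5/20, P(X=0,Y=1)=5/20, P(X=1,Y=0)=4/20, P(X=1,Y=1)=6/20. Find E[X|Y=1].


P(Y=1) = 11/20
E[X|Y=1] = (0*5 + 1*6)/11 = 6/11

6/11


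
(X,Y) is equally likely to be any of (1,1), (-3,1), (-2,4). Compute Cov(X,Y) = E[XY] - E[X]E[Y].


E[X]=-4/3, E[Y]=2, E[XY]=-10/3
Cov(X,Y) = E[XY] - E[X]E[Y] = -10/3 + 4/3*2 = -2/3

-2/3


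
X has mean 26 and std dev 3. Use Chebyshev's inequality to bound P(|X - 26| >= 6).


k = 6/3 = 2
Chebyshev: P(|X-mu| >= k*sigma) <= 1/k^2 = 1/2^2 = 1/4

1/4


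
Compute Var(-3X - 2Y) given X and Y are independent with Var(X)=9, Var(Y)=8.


Independence => Cov(X,Y)=0
Var(-3X - 2Y) = (-3)^2*Var(X) + (-2)^2*Var(Y)
= 9*9 + 4*8 = 113

113


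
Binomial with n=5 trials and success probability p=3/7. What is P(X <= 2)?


P(X<=2) = P(X=0) + P(X=1) + P(X=2)
= 1024/16807 + 3840/16807 + 5760/16807
= 10624/16807

10624/16807


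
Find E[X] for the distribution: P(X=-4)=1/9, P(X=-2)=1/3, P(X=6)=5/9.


E[X] = sum(x * P(x))
= -4*1/9 - 2*1/3 + 6*5/9
= 20/9

20/9


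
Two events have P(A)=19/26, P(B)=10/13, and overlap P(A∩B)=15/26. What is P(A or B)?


P(A∪B) = P(A) + P(B) - P(A∩B)
= 19/26 + 10/13 - 15/26 = 12/13

12/13


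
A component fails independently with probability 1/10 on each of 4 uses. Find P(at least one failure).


P(at least one) = 1 - P(none)
P(none) = (1 - 1/10)^4 = (9/10)^4 = 6561/10000
P(at least one) = 1 - 6561/10000 = 3439/10000

3439/10000


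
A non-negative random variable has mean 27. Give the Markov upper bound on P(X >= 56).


Markov: P(X >= a) <= E[X]/a
P(X >= 56) <= 27/56

27/56


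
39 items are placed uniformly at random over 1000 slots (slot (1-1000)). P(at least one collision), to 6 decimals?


P(all different) = prod((1000-i)/1000 for i=0..38) = 0.472037
P(at least one match) = 1 - 0.472037 = 0.527963

0.527963


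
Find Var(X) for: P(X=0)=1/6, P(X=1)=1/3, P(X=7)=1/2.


E[X] = 23/6, E[X^2] = 149/6
Var(X) = E[X^2] - (E[X])^2 = 149/6 - (23/6)^2 = 365/36

365/36


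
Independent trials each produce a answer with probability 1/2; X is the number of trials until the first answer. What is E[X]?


For geometric (trials until first success), E[X] = 1/p = 1/(1/2) = 2

2


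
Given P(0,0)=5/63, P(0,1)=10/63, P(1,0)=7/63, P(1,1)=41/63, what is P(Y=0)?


P(Y=0) = P(0,0)+P(1,0) = 5/63 + 7/63 = 12/63 = 4/21

4/21


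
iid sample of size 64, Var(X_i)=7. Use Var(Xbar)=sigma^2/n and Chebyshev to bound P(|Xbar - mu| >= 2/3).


Var(Xbar) = Var(X)/n = 7/64
Chebyshev: P(|Xbar-mu| >= 2/3) <= Var(Xbar)/(2/3)^2 = (7/64)/(4/9) = 63/256

63/256


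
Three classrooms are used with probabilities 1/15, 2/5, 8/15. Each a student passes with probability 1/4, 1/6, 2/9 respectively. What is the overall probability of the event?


P(A) = P(A|B1)P(B1) + P(A|B2)P(B2) + P(A|B3)P(B3)
= 1/4*1/15 + 1/6*2/5 + 2/9*8/15
= 1/60 + 1/15 + 16/135 = 109/540

109/540


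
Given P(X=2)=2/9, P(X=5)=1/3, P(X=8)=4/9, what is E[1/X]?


E[1/X] = sum(g(x)*P(x))
= 1/2*2/9 + 1/5*1/3 + 1/8*4/9
= 7/30

7/30


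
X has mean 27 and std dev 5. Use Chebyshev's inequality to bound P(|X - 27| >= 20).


k = 20/5 = 4
Chebyshev: P(|X-mu| >= k*sigma) <= 1/k^2 = 1/4^2 = 1/16

1/16


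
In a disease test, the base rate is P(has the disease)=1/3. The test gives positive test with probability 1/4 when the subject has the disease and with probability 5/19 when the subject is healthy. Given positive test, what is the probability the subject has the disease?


P(A) = P(A|B)P(B) + P(A|B')P(B') = 1/4*1/3 + 5/19*2/3 = 59/228
P(B|A) = P(A|B)P(B)/P(A) = (1/12)/(59/228) = 19/59

19/59


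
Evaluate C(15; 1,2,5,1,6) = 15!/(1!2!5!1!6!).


15! = 1307674368000
Denominator: 1!=1 * 2!=2 * 5!=120 * 1!=1 * 6!=720
Coefficient = 1307674368000 / 172800 = 7567560

7567560


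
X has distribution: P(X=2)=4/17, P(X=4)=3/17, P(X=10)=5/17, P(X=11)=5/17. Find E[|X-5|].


E[|X-5|] = sum(g(x)*P(x))
= 3*4/17 + 1*3/17 + 5*5/17 + 6*5/17
= 70/17

70/17


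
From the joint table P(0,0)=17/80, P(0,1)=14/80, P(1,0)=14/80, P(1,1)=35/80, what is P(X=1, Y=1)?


Read from table: P(X=1, Y=1) = 35/80 = 7/16

7/16


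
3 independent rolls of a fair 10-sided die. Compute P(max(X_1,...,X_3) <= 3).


P(max <= 3) = P(all X_i <= 3) = (P(X_1 <= 3))^3
= (3/10)^3 = 27/1000

27/1000


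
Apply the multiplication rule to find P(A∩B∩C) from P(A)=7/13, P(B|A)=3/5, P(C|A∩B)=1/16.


P(A∩B∩C) = P(A) * P(B|A) * P(C|A∩B)
= 7/13 * 3/5 * 1/16
= 21/65 * 1/16 = 21/1040

21/1040


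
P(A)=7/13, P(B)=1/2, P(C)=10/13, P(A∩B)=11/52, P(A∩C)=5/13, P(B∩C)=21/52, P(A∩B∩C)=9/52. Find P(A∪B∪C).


P(A∪B∪C) = P(A)+P(B)+P(C) - P(AB)-P(AC)-P(BC) + P(ABC)
= 7/13+1/2+10/13 - 11/52-5/13-21/52 + 9/52
= 51/52

51/52


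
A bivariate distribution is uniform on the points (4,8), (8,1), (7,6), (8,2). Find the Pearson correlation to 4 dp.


Cov(X,Y) = -4.1875, Var(X) = 2.6875, Var(Y) = 8.1875
rho = Cov/(sqrt(VarX)*sqrt(VarY)) = -0.8927

-0.8927


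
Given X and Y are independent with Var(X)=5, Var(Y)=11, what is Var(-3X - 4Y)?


Independence => Cov(X,Y)=0
Var(-3X - 4Y) = (-3)^2*Var(X) + (-4)^2*Var(Y)
= 9*5 + 16*11 = 221

221


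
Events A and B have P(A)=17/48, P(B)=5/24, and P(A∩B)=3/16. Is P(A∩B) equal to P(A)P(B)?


P(A)*P(B) = 17/48*5/24 = 85/1152
P(A∩B) = 3/16 != 85/1152, so not independent

No, A and B are not independent


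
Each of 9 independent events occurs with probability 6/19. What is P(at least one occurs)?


P(at least one) = 1 - P(none)
P(none) = (1 - 6/19)^9 = (13/19)^9 = 10604499373/322687697779
P(at least one) = 1 - 10604499373/322687697779 = 312083198406/322687697779

312083198406/322687697779
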